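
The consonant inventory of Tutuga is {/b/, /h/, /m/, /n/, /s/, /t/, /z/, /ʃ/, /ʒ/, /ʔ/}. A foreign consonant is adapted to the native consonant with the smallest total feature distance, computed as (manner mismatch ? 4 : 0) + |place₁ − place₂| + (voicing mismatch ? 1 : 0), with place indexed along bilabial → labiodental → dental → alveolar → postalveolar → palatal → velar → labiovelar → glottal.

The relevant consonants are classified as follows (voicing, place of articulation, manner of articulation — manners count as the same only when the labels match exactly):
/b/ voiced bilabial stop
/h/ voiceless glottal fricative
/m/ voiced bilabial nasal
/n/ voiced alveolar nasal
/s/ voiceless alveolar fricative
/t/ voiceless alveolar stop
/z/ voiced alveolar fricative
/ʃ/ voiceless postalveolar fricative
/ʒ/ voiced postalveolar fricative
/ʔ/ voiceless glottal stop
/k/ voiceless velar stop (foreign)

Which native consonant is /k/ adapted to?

ʔ

/ʔ/ is closest: same manner (stop), place distance 2 (velar→glottal), same voicing; total 2. Next closest is /t/ at distance 3.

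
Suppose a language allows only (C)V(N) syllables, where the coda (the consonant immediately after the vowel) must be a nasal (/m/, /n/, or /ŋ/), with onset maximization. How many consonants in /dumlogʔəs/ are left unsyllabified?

The consonants /g/, /s/ cannot be parsed into a legal (C)V(N) syllable (only a nasal (/m/, /n/, or /ŋ/) is licensed in coda position; onsets are limited to one consonant).

2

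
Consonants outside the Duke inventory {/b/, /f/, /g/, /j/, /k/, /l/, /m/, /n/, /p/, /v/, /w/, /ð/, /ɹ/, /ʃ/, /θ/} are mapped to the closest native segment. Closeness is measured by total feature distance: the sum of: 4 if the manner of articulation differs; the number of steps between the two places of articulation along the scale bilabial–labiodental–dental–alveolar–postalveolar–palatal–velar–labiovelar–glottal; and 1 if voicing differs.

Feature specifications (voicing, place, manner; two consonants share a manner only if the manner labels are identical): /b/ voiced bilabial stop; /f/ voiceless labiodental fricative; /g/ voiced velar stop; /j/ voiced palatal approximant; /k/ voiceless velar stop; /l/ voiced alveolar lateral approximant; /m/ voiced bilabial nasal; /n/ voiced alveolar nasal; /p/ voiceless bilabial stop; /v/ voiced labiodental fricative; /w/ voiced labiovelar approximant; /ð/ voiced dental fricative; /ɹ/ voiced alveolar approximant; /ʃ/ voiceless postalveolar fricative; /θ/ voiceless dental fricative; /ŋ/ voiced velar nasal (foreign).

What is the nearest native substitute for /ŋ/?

n

/n/ is closest: same manner (nasal), place distance 3 (velar→alveolar), same voicing; total 3. Next closest is /g/ at distance 4.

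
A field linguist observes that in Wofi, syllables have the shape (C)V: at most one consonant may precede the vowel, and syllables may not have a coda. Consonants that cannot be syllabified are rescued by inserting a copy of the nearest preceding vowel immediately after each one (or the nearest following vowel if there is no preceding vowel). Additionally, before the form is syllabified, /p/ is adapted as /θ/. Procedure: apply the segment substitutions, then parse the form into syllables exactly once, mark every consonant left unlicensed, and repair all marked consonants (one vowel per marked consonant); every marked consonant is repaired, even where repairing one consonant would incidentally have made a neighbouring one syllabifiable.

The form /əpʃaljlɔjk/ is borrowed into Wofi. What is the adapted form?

əθəʃalajalɔjɔkɔ

Substitution: /p/ → /θ/, giving /əθʃaljlɔjk/.
Under (C)V, the unsyllabifiable consonants are /θ/, /l/, /j/, /j/, /k/ (no codas are permitted; onsets are limited to one consonant).
Epenthesis after each stranded consonant: /θ/ → /θə/, /l/ → /la/, /j/ → /ja/, /j/ → /jɔ/, /k/ → /kɔ/.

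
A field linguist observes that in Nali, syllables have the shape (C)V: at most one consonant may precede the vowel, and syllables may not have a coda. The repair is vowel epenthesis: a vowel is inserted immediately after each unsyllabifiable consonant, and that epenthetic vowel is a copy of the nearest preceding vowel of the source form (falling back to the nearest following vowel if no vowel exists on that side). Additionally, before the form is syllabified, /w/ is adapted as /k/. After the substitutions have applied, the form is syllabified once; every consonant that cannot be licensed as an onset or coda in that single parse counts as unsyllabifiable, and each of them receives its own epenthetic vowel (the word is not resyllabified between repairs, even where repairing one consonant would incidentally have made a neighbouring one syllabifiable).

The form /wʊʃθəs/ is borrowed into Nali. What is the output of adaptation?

kʊʃʊθəsə

Substitution: /w/ → /k/, giving /kʊʃθəs/.
Under (C)V, the unsyllabifiable consonants are /ʃ/, /s/ (no codas are permitted; onsets are limited to one consonant).
Each unlicensed consonant becomes the onset of a new syllable: /ʃ/ → /ʃʊ/, /s/ → /sə/.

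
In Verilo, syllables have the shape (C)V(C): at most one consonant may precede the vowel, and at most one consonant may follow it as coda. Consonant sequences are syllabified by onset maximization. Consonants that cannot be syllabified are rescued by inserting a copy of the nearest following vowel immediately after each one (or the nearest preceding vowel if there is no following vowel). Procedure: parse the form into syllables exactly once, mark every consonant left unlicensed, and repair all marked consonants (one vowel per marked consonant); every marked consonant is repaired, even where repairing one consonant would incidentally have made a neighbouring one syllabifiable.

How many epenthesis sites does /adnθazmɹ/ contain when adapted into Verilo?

The unsyllabifiable consonants are /n/, /m/, /ɹ/; each receives one epenthetic vowel.

3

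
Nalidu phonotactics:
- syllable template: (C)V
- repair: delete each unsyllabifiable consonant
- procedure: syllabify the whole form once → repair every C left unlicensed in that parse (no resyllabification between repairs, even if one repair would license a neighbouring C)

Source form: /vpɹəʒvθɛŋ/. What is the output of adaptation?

ɹəθɛ

Under (C)V, the unsyllabifiable consonants are /v/, /p/, /ʒ/, /v/, /ŋ/ (no codas are permitted; onsets are limited to one consonant).
Each unlicensed consonant is deleted: /v/, /p/, /ʒ/, /v/, /ŋ/.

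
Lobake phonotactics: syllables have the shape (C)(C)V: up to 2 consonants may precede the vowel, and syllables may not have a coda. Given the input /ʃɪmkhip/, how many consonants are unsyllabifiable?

Syllabifying with onset maximization leaves /m/, /p/ stranded (no codas are permitted; onsets may contain at most 2 consonants).

2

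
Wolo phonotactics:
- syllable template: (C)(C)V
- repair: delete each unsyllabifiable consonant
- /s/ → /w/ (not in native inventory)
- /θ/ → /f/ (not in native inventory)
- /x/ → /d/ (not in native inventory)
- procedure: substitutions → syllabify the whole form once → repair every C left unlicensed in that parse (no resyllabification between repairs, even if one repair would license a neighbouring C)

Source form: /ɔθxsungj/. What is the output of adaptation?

Substitution: /θ/ → /f/, /x/ → /d/, /s/ → /w/, giving /ɔfdwungj/.
The consonants /f/, /n/, /g/, /j/ cannot be parsed into a legal (C)(C)V syllable (no codas are permitted; onsets may contain at most 2 consonants).
Deletion applies to /f/, /n/, /g/, /j/.

ɔdwu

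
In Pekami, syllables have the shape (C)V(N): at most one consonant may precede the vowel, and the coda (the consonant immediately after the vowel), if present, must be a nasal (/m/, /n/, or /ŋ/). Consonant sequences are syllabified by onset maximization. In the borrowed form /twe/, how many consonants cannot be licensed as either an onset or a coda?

1

The consonants /t/ cannot be parsed into a legal (C)V(N) syllable (only a nasal (/m/, /n/, or /ŋ/) is licensed in coda position; onsets are limited to one consonant).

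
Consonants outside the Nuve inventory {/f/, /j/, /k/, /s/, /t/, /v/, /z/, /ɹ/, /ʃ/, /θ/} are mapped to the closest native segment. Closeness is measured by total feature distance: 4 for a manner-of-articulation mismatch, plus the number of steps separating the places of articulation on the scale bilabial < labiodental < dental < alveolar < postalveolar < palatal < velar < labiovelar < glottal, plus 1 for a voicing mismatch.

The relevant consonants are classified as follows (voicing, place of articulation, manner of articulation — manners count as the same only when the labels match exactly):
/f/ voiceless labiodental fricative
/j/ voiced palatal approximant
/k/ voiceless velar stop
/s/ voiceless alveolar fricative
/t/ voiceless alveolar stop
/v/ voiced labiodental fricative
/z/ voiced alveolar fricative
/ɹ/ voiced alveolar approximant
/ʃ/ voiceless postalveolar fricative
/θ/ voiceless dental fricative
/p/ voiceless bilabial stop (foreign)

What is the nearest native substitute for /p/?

t

/t/ is closest: same manner (stop), place distance 3 (bilabial→alveolar), same voicing; total 3. Next closest is /f/ at distance 5.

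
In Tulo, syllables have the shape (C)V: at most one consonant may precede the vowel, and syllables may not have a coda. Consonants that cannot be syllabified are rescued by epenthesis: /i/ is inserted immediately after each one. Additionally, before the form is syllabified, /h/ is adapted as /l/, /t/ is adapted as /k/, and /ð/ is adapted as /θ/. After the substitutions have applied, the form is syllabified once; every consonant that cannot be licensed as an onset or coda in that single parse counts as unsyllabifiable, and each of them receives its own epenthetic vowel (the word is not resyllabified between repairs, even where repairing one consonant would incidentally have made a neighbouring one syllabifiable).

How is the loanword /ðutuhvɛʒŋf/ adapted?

θukulivɛʒiŋifi

Substitution: /ð/ → /θ/, /t/ → /k/, /h/ → /l/, giving /θukulvɛʒŋf/.
Under (C)V, the unsyllabifiable consonants are /l/, /ʒ/, /ŋ/, /f/ (no codas are permitted; onsets are limited to one consonant).
Epenthesis after each stranded consonant: /l/ → /li/, /ʒ/ → /ʒi/, /ŋ/ → /ŋi/, /f/ → /fi/.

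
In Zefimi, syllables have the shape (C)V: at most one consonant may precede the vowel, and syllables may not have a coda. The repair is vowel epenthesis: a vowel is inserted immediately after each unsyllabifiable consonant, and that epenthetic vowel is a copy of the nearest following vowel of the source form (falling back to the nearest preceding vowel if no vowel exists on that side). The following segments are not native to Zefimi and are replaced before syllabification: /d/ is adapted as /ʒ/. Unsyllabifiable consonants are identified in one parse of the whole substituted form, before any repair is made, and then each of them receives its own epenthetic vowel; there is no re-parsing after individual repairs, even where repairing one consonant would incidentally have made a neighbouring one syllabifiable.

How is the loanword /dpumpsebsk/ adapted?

Substitution: /d/ → /ʒ/, giving /ʒpumpsebsk/.
The consonants /ʒ/, /m/, /p/, /b/, /s/, /k/ cannot be parsed into a legal (C)V syllable (no codas are permitted; onsets are limited to one consonant).
Inserting the epenthetic vowel yields /ʒ/ → /ʒu/, /m/ → /me/, /p/ → /pe/, /b/ → /be/, /s/ → /se/, /k/ → /ke/.

ʒupumepesebeseke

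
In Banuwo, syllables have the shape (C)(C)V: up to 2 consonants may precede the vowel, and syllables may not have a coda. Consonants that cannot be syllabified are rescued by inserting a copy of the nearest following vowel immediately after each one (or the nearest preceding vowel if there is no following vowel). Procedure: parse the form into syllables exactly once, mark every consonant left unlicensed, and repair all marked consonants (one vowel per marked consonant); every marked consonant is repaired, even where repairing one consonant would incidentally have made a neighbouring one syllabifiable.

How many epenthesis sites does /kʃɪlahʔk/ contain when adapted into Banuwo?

3

The unsyllabifiable consonants are /h/, /ʔ/, /k/; each receives one epenthetic vowel.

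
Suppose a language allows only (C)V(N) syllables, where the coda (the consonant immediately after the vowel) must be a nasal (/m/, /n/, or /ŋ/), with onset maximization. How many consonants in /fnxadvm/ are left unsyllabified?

5

Syllabifying with onset maximization leaves /f/, /n/, /d/, /v/, /m/ stranded (only a nasal (/m/, /n/, or /ŋ/) is licensed in coda position; onsets are limited to one consonant).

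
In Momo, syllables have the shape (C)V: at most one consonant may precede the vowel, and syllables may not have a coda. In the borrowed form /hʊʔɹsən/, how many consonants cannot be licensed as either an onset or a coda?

Syllabifying with onset maximization leaves /ʔ/, /ɹ/, /n/ stranded (no codas are permitted; onsets are limited to one consonant).

3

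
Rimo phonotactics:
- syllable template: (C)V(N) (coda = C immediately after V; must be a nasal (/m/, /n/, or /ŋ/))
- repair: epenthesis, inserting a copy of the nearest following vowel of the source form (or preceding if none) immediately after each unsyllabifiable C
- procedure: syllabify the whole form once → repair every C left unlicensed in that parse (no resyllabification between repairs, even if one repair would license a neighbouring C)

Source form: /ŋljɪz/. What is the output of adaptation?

Under (C)V(N), the unsyllabifiable consonants are /ŋ/, /l/, /z/ (only a nasal (/m/, /n/, or /ŋ/) is licensed in coda position; onsets are limited to one consonant).
Each unlicensed consonant becomes the onset of a new syllable: /ŋ/ → /ŋɪ/, /l/ → /lɪ/, /z/ → /zɪ/.

ŋɪlɪjɪzɪ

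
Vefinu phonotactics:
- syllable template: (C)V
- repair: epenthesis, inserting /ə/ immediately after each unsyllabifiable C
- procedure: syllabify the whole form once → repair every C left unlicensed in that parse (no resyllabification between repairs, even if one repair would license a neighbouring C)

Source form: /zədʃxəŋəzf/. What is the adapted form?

zədəʃəxəŋəzəfə

Syllabifying with onset maximization leaves /d/, /ʃ/, /z/, /f/ stranded (no codas are permitted; onsets are limited to one consonant).
Inserting the epenthetic vowel yields /d/ → /də/, /ʃ/ → /ʃə/, /z/ → /zə/, /f/ → /fə/.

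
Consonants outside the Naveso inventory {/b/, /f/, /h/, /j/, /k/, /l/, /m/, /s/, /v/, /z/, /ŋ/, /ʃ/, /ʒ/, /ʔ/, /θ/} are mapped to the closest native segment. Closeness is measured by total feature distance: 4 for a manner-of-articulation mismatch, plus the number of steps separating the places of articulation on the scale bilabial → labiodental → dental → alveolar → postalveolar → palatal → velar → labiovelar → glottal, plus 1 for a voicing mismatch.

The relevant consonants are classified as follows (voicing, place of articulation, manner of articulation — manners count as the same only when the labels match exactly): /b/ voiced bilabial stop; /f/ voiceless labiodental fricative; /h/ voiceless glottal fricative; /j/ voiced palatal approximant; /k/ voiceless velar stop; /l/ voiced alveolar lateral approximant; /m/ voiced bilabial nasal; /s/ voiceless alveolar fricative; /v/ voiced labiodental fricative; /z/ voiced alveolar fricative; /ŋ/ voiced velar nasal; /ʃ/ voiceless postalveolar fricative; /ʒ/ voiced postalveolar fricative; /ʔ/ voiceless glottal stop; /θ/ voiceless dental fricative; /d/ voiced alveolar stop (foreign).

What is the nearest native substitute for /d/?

b

/b/ is closest: same manner (stop), place distance 3 (alveolar→bilabial), same voicing; total 3. Next closest is /k/ at distance 4.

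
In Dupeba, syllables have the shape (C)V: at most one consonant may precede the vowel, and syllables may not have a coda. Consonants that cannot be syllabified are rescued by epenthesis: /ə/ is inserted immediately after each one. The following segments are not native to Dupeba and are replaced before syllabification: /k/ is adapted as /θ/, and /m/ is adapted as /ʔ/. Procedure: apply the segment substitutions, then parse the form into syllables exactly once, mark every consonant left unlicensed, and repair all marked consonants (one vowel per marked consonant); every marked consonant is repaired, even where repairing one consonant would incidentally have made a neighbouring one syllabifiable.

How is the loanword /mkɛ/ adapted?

ʔəθɛ

Substitution: /m/ → /ʔ/, /k/ → /θ/, giving /ʔθɛ/.
The consonants /ʔ/ cannot be parsed into a legal (C)V syllable (no codas are permitted; onsets are limited to one consonant).
Epenthesis after each stranded consonant: /ʔ/ → /ʔə/.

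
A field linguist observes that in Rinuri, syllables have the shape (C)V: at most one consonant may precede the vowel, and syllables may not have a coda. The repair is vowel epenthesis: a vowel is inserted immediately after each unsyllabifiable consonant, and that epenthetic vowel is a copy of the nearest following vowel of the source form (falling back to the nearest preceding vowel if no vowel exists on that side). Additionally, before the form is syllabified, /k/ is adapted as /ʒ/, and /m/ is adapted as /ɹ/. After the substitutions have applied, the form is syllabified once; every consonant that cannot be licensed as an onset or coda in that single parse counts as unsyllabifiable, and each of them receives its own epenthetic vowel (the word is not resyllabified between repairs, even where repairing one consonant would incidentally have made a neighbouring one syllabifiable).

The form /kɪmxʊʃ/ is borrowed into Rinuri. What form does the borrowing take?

ʒɪɹʊxʊʃʊ

Substitution: /k/ → /ʒ/, /m/ → /ɹ/, giving /ʒɪɹxʊʃ/.
Syllabifying with onset maximization leaves /ɹ/, /ʃ/ stranded (no codas are permitted; onsets are limited to one consonant).
Each unlicensed consonant becomes the onset of a new syllable: /ɹ/ → /ɹʊ/, /ʃ/ → /ʃʊ/.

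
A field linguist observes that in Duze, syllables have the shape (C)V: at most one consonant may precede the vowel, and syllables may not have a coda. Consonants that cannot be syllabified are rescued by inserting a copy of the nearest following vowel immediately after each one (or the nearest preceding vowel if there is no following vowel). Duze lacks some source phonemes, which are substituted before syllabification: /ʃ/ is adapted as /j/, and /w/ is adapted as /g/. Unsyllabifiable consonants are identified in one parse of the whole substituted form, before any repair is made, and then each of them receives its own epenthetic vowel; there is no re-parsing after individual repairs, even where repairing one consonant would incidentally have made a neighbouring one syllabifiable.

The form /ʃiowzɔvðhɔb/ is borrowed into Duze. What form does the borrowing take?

Substitution: /ʃ/ → /j/, /w/ → /g/, giving /jiogzɔvðhɔb/.
Under (C)V, the unsyllabifiable consonants are /g/, /v/, /ð/, /b/ (no codas are permitted; onsets are limited to one consonant).
Inserting the epenthetic vowel yields /g/ → /gɔ/, /v/ → /vɔ/, /ð/ → /ðɔ/, /b/ → /bɔ/.

jiogɔzɔvɔðɔhɔbɔ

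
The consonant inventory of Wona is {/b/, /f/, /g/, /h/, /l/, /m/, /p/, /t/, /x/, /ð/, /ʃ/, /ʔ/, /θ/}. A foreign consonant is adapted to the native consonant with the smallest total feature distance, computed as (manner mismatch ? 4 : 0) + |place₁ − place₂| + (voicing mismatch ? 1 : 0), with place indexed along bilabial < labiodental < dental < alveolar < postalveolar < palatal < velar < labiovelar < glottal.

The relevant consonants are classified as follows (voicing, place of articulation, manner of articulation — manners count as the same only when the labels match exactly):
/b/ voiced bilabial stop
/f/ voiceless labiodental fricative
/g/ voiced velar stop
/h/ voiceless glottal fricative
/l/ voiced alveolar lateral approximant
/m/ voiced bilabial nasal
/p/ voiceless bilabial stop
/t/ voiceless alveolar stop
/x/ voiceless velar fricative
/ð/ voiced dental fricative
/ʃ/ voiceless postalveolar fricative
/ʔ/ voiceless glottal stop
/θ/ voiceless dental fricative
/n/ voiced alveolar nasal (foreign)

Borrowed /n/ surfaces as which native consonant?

m

/m/ is closest: same manner (nasal), place distance 3 (alveolar→bilabial), same voicing; total 3. Next closest is /l/ at distance 4.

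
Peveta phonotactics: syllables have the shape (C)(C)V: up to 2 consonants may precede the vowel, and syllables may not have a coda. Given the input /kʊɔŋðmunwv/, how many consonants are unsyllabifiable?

The consonants /ŋ/, /n/, /w/, /v/ cannot be parsed into a legal (C)(C)V syllable (no codas are permitted; onsets may contain at most 2 consonants).

4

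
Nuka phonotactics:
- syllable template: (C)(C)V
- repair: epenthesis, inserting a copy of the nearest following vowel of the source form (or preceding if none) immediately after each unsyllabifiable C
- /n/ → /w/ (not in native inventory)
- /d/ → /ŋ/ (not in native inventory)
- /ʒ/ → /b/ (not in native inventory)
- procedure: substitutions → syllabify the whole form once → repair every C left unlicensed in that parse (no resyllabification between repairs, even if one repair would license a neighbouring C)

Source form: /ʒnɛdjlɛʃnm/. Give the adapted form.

bwɛŋɛjlɛʃɛwɛmɛ

Substitution: /ʒ/ → /b/, /n/ → /w/, /d/ → /ŋ/, giving /bwɛŋjlɛʃwm/.
Under (C)(C)V, the unsyllabifiable consonants are /ŋ/, /ʃ/, /w/, /m/ (no codas are permitted; onsets may contain at most 2 consonants).
Inserting the epenthetic vowel yields /ŋ/ → /ŋɛ/, /ʃ/ → /ʃɛ/, /w/ → /wɛ/, /m/ → /mɛ/.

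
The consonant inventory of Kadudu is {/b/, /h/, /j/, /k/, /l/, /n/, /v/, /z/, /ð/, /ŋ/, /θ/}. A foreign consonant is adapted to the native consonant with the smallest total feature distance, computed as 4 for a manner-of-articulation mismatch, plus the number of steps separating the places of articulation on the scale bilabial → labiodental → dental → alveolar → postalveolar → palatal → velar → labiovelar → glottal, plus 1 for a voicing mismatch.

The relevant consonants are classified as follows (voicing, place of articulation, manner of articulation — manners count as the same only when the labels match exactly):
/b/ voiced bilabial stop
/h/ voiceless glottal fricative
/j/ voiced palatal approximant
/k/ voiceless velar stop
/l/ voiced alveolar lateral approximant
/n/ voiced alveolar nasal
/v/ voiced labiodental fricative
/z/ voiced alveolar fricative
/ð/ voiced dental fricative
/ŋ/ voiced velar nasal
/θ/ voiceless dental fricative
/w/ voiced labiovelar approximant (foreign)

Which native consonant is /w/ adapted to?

j

/j/ is closest: same manner (approximant), place distance 2 (labiovelar→palatal), same voicing; total 2. Next closest is /ŋ/ at distance 5.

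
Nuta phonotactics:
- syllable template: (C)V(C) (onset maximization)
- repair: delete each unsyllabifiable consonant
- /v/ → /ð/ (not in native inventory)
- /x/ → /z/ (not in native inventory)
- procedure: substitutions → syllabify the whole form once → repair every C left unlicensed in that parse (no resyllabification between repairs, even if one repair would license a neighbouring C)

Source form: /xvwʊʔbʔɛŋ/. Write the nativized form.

Substitution: /x/ → /z/, /v/ → /ð/, giving /zðwʊʔbʔɛŋ/.
Under (C)V(C), the unsyllabifiable consonants are /z/, /ð/, /b/ (at most one coda consonant is licensed; onsets are limited to one consonant).
Deleting the stranded consonants removes /z/, /ð/, /b/.

wʊʔʔɛŋ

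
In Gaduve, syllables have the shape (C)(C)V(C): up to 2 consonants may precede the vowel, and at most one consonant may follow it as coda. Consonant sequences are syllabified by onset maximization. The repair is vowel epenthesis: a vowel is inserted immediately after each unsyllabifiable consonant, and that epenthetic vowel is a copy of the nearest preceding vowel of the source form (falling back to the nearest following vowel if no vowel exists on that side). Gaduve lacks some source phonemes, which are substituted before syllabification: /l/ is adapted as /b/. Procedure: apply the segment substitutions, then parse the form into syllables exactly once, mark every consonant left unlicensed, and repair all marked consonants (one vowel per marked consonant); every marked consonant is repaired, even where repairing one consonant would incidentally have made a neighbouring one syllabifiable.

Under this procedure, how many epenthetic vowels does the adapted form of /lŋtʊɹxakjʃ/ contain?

After substitution the input is /bŋtʊɹxakjʃ/.
The unsyllabifiable consonants are /b/, /j/, /ʃ/; each receives one epenthetic vowel.

3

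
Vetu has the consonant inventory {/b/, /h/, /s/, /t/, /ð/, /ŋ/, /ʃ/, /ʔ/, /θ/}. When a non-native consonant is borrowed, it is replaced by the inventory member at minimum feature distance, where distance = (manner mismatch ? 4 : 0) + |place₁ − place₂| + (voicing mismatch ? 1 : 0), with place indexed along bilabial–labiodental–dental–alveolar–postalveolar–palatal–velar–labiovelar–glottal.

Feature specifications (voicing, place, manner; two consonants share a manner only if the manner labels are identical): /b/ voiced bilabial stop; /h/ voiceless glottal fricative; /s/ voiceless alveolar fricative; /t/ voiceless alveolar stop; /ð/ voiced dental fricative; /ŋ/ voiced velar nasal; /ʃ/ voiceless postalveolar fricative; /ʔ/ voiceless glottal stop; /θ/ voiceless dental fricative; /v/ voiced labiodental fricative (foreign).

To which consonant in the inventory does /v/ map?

ð

/ð/ is closest: same manner (fricative), place distance 1 (labiodental→dental), same voicing; total 1. Next closest is /θ/ at distance 2.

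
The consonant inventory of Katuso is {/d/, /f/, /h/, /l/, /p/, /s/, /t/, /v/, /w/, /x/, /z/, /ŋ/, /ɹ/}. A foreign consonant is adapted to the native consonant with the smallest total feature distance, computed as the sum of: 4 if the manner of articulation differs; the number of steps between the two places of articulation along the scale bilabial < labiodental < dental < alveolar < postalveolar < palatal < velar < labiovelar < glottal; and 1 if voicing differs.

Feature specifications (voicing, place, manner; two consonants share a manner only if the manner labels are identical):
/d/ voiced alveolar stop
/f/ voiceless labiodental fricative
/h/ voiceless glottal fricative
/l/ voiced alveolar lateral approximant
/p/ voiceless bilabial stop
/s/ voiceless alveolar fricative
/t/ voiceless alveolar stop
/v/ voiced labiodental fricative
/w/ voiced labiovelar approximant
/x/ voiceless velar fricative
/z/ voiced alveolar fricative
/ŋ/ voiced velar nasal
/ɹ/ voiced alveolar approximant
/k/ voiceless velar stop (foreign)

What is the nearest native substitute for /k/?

/t/ is closest: same manner (stop), place distance 3 (velar→alveolar), same voicing; total 3. Next closest is /d/ at distance 4.

t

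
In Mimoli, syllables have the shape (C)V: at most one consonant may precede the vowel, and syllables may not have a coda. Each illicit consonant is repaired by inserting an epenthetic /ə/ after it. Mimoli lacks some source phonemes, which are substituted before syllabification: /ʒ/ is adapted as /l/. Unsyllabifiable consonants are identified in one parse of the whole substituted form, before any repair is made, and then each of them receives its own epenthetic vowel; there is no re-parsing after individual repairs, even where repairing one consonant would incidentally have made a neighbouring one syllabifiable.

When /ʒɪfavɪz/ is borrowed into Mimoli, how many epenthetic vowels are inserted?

After substitution the input is /lɪfavɪz/.
The unsyllabifiable consonants are /z/; each receives one epenthetic vowel.

1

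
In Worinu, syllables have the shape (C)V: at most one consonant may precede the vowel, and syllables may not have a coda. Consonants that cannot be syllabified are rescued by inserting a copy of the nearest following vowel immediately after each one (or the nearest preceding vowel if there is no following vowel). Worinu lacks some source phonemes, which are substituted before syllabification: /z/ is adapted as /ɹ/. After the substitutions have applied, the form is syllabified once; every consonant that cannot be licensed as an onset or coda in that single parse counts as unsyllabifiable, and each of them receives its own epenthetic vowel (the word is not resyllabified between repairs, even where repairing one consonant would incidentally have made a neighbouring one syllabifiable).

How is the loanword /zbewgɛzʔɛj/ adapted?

ɹebewɛgɛɹɛʔɛjɛ

Substitution: /z/ → /ɹ/, giving /ɹbewgɛɹʔɛj/.
Syllabifying with onset maximization leaves /ɹ/, /w/, /ɹ/, /j/ stranded (no codas are permitted; onsets are limited to one consonant).
Inserting the epenthetic vowel yields /ɹ/ → /ɹe/, /w/ → /wɛ/, /ɹ/ → /ɹɛ/, /j/ → /jɛ/.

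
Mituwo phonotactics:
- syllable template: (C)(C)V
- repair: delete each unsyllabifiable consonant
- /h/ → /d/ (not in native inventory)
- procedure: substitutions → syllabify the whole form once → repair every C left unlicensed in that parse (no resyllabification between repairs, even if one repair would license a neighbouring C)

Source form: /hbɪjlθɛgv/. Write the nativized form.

dbɪlθɛ

Substitution: /h/ → /d/, giving /dbɪjlθɛgv/.
Syllabifying with onset maximization leaves /j/, /g/, /v/ stranded (no codas are permitted; onsets may contain at most 2 consonants).
Each unlicensed consonant is deleted: /j/, /g/, /v/.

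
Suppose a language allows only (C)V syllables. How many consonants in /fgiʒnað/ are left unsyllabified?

3

The consonants /f/, /ʒ/, /ð/ cannot be parsed into a legal (C)V syllable (no codas are permitted; onsets are limited to one consonant).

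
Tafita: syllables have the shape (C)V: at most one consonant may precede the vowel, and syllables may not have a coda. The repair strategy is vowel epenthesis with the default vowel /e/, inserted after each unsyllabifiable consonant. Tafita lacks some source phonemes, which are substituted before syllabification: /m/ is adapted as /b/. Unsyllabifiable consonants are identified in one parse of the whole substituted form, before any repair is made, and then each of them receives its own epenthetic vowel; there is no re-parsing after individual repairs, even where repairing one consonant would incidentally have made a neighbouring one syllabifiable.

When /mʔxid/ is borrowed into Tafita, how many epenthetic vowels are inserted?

After substitution the input is /bʔxid/.
The unsyllabifiable consonants are /b/, /ʔ/, /d/; each receives one epenthetic vowel.

3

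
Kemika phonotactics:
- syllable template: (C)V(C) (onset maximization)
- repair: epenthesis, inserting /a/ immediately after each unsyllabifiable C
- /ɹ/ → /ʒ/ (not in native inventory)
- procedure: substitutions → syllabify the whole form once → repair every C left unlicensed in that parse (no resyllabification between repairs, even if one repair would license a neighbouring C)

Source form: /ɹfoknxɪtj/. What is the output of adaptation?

Substitution: /ɹ/ → /ʒ/, giving /ʒfoknxɪtj/.
The consonants /ʒ/, /n/, /j/ cannot be parsed into a legal (C)V(C) syllable (at most one coda consonant is licensed; onsets are limited to one consonant).
Epenthesis after each stranded consonant: /ʒ/ → /ʒa/, /n/ → /na/, /j/ → /ja/.

ʒafoknaxɪtja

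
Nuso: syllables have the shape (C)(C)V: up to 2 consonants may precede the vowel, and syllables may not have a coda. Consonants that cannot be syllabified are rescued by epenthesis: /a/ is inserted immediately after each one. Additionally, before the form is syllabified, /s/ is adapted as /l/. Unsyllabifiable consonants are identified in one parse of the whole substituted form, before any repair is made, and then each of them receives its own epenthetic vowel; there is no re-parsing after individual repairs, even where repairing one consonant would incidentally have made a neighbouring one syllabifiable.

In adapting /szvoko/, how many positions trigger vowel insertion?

After substitution the input is /lzvoko/.
The unsyllabifiable consonants are /l/; each receives one epenthetic vowel.

1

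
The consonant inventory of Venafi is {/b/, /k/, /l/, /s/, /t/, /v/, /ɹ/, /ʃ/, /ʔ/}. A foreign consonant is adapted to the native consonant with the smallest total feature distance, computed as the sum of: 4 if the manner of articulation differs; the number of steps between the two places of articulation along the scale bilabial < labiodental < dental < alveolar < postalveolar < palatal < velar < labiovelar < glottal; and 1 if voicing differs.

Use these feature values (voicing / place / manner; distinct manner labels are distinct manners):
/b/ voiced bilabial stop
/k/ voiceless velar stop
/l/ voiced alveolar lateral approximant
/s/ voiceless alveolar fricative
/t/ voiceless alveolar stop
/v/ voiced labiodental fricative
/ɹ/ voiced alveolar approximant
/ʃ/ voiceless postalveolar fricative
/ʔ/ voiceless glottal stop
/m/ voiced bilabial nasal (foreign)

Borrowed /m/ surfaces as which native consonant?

/b/ is closest: manner differs (nasal→stop, +4), place distance 0 (bilabial→bilabial), same voicing; total 4. Next closest is /v/ at distance 5.

b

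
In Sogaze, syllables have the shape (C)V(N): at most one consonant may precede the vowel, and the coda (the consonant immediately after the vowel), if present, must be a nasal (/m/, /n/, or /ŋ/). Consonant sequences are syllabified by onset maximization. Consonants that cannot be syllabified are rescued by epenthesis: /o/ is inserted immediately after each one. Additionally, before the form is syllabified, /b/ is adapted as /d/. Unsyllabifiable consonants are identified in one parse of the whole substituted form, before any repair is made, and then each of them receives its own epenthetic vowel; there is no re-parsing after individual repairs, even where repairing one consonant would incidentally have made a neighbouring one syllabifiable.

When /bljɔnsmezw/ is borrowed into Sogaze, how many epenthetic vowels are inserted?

5

After substitution the input is /dljɔnsmezw/.
The unsyllabifiable consonants are /d/, /l/, /s/, /z/, /w/; each receives one epenthetic vowel.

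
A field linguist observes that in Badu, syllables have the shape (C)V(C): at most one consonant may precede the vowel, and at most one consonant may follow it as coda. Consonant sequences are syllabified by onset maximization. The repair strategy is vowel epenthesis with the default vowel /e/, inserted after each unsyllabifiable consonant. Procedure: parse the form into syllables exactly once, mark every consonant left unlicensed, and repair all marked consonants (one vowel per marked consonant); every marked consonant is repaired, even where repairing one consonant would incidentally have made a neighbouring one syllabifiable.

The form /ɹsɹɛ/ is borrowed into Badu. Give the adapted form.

ɹeseɹɛ

Syllabifying with onset maximization leaves /ɹ/, /s/ stranded (at most one coda consonant is licensed; onsets are limited to one consonant).
Each unlicensed consonant becomes the onset of a new syllable: /ɹ/ → /ɹe/, /s/ → /se/.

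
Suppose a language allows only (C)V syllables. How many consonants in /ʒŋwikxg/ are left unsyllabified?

Under (C)V, the unsyllabifiable consonants are /ʒ/, /ŋ/, /k/, /x/, /g/ (no codas are permitted; onsets are limited to one consonant).

5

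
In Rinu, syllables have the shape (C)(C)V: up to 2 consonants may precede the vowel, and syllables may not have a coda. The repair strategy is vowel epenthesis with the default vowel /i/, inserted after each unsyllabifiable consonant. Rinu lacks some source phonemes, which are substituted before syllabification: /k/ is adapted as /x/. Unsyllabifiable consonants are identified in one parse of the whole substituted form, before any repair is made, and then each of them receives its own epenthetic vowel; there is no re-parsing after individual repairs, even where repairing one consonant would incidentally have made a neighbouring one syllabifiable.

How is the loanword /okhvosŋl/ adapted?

Substitution: /k/ → /x/, giving /oxhvosŋl/.
The consonants /x/, /s/, /ŋ/, /l/ cannot be parsed into a legal (C)(C)V syllable (no codas are permitted; onsets may contain at most 2 consonants).
Each unlicensed consonant becomes the onset of a new syllable: /x/ → /xi/, /s/ → /si/, /ŋ/ → /ŋi/, /l/ → /li/.

oxihvosiŋili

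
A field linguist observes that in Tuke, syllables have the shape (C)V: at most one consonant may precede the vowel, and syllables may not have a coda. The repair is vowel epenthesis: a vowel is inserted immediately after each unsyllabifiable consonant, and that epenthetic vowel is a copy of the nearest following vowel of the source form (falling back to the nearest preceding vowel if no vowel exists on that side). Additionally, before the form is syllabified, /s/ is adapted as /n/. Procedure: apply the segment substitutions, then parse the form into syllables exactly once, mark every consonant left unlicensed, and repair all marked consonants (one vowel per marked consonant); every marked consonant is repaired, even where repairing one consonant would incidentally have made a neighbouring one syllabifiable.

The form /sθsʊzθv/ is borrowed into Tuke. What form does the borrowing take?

Substitution: /s/ → /n/, giving /nθnʊzθv/.
Under (C)V, the unsyllabifiable consonants are /n/, /θ/, /z/, /θ/, /v/ (no codas are permitted; onsets are limited to one consonant).
Epenthesis after each stranded consonant: /n/ → /nʊ/, /θ/ → /θʊ/, /z/ → /zʊ/, /θ/ → /θʊ/, /v/ → /vʊ/.

nʊθʊnʊzʊθʊvʊ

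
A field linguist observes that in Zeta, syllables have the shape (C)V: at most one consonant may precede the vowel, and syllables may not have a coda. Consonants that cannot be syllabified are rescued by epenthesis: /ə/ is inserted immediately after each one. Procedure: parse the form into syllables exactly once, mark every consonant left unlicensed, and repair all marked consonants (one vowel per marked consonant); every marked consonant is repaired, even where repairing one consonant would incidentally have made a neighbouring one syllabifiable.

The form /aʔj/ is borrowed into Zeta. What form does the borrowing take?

Under (C)V, the unsyllabifiable consonants are /ʔ/, /j/ (no codas are permitted; onsets are limited to one consonant).
Each unlicensed consonant becomes the onset of a new syllable: /ʔ/ → /ʔə/, /j/ → /jə/.

aʔəjə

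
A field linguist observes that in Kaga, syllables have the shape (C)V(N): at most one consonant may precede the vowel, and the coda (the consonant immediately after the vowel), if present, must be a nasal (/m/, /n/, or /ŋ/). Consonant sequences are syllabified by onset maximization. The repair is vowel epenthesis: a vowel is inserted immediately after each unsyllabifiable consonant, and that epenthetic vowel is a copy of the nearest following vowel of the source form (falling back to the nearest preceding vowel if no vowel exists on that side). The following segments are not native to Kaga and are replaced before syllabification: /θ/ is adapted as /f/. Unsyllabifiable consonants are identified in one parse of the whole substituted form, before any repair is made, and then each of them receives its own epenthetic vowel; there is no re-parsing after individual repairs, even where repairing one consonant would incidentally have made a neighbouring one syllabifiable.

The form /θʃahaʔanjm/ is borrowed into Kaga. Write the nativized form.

faʃahaʔanjama

Substitution: /θ/ → /f/, giving /fʃahaʔanjm/.
Syllabifying with onset maximization leaves /f/, /j/, /m/ stranded (only a nasal (/m/, /n/, or /ŋ/) is licensed in coda position; onsets are limited to one consonant).
Each unlicensed consonant becomes the onset of a new syllable: /f/ → /fa/, /j/ → /ja/, /m/ → /ma/.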